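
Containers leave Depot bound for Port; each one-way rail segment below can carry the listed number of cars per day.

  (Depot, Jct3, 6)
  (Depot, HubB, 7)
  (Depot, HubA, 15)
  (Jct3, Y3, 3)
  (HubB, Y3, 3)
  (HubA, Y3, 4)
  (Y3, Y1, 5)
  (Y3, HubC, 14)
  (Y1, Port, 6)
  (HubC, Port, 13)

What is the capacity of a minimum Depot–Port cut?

Augment Depot→Jct3→Y3→Y1→Port: bottleneck 3, flow now 3.
Augment Depot→HubB→Y3→Y1→Port: bottleneck 2, flow now 5.
Augment Depot→HubB→Y3→HubC→Port: bottleneck 1, flow now 6.
Augment Depot→HubA→Y3→HubC→Port: bottleneck 4, flow now 10.
No augmenting path remains; maximum flow = 10.
By max-flow min-cut, the minimum cut capacity equals the max flow.
In the residual graph, reachable from Depot: {Depot, Jct3, HubB, HubA}.
Min-cut edges: Jct3→Y3 (3), HubB→Y3 (3), HubA→Y3 (4); capacity 3 + 3 + 4 = 10.

10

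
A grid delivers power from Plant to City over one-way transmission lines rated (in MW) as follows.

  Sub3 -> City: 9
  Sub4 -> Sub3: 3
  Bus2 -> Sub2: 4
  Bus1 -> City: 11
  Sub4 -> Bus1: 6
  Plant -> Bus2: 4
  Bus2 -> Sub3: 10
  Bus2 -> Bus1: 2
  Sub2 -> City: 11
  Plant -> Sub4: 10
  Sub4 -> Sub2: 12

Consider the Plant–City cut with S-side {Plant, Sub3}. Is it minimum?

Given cut capacity: 10 + 4 + 9 = 23.
Augment Plant→Sub4→Sub3→City: bottleneck 3, flow now 3.
Augment Plant→Sub4→Bus1→City: bottleneck 6, flow now 9.
Augment Plant→Sub4→Sub2→City: bottleneck 1, flow now 10.
Augment Plant→Bus2→Sub3→City: bottleneck 4, flow now 14.
No augmenting path remains; maximum flow = 14.
In the residual graph, reachable from Plant: {Plant}.
Min-cut edges: Plant→Sub4 (10), Plant→Bus2 (4); capacity 10 + 4 = 14.
Cut capacity 23 exceeds the max flow 14, so it is not minimum.

No — its capacity is 23, but the minimum cut has capacity 14.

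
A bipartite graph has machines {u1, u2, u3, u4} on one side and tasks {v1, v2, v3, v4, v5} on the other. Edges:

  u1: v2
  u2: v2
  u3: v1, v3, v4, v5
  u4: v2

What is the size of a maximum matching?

Unit-capacity flow: source→left, listed edges, right→sink; max matching = max flow.
Augmenting path u1→v2 (+1); matched 1.
Augmenting path u3→v1 (+1); matched 2.
No augmenting path remains; maximum matching = 2.
König certificate: {u3, v2} is a vertex cover of size 2 (every listed pair touches it), so no matching can be larger.

2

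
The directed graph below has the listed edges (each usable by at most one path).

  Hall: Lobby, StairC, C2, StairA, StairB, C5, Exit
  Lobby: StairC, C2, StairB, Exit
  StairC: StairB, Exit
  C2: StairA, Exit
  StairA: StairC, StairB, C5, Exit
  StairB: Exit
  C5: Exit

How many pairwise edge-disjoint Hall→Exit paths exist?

Assign every edge capacity 1; by Menger, the answer equals the max flow.
Path Hall→Exit (+1); total 1.
Path Hall→Lobby→Exit (+1); total 2.
Path Hall→StairC→Exit (+1); total 3.
Path Hall→C2→Exit (+1); total 4.
Path Hall→StairA→Exit (+1); total 5.
Path Hall→StairB→Exit (+1); total 6.
Path Hall→C5→Exit (+1); total 7.
No residual Hall→Exit path; max flow = 7.
Certifying cut of size 7: {Hall→C2, Hall→C5, Hall→Exit, Hall→Lobby, Hall→StairA, Hall→StairB, Hall→StairC}.

7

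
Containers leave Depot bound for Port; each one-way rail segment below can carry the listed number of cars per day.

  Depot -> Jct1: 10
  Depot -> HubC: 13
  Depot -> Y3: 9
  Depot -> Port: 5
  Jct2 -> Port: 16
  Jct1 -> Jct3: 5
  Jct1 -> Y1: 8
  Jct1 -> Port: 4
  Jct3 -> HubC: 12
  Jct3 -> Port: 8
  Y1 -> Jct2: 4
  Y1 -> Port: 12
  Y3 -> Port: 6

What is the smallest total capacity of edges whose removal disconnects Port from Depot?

Augment Depot→Port: bottleneck 5, flow now 5.
Augment Depot→Jct1→Port: bottleneck 4, flow now 9.
Augment Depot→Y3→Port: bottleneck 6, flow now 15.
Augment Depot→Jct1→Jct3→Port: bottleneck 5, flow now 20.
Augment Depot→Jct1→Y1→Port: bottleneck 1, flow now 21.
No augmenting path remains; maximum flow = 21.
By max-flow min-cut, the minimum cut capacity equals the max flow.
In the residual graph, reachable from Depot: {Depot, HubC, Y3}.
Min-cut edges: Depot→Jct1 (10), Depot→Port (5), Y3→Port (6); capacity 10 + 5 + 6 = 21.

21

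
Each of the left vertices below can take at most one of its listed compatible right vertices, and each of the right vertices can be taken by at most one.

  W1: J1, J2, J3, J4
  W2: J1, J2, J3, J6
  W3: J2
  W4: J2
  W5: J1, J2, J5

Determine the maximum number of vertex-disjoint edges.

4

Unit-capacity flow: source→left, listed edges, right→sink; max matching = max flow.
Augmenting path W1→J1 (+1); matched 1.
Augmenting path W2→J2 (+1); matched 2.
Augmenting path W5→J5 (+1); matched 3.
Augmenting path W3→J2→W2→J3 (+1); matched 4.
No augmenting path remains; maximum matching = 4.
König certificate: {W1, W2, W5, J2} is a vertex cover of size 4 (every listed pair touches it), so no matching can be larger.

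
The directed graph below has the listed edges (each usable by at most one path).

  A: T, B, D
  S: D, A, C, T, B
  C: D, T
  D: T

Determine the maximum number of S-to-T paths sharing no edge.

Assign every edge capacity 1; by Menger, the answer equals the max flow.
Path S→T (+1); total 1.
Path S→A→T (+1); total 2.
Path S→C→T (+1); total 3.
Path S→D→T (+1); total 4.
No residual S→T path; max flow = 4.
Certifying cut of size 4: {S→A, S→C, S→D, S→T}.

4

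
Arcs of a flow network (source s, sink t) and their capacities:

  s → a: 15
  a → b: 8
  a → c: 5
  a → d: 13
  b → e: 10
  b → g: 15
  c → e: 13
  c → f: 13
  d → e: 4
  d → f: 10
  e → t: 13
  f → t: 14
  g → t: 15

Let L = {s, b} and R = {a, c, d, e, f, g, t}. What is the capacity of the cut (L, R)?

40

Edges leaving {s, b}: s→a (15), b→e (10), b→g (15).
Cut capacity = 15 + 10 + 15 = 40.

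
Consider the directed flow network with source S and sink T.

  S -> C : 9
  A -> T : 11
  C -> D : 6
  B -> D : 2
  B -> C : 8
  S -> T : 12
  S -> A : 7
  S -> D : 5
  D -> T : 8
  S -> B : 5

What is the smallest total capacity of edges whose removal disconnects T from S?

27

Augment S→T: bottleneck 12, flow now 12.
Augment S→A→T: bottleneck 7, flow now 19.
Augment S→D→T: bottleneck 5, flow now 24.
Augment S→B→D→T: bottleneck 2, flow now 26.
Augment S→C→D→T: bottleneck 1, flow now 27.
No augmenting path remains; maximum flow = 27.
By max-flow min-cut, the minimum cut capacity equals the max flow.
In the residual graph, reachable from S: {S, B, C, D}.
Min-cut edges: S→A (7), S→T (12), D→T (8); capacity 7 + 12 + 8 = 27.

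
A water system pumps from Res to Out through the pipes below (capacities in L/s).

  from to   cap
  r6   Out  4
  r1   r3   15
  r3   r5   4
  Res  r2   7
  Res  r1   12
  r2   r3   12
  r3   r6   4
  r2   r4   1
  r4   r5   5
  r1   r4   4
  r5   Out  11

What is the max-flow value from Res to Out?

Augment Res→r1→r3→r5→Out: bottleneck 4, flow now 4.
Augment Res→r1→r3→r6→Out: bottleneck 4, flow now 8.
Augment Res→r1→r4→r5→Out: bottleneck 4, flow now 12.
Augment Res→r2→r4→r5→Out: bottleneck 1, flow now 13.
No augmenting path remains; maximum flow = 13.
In the residual graph, reachable from Res: {Res, r1, r2, r3}.
Min-cut edges: r1→r4 (4), r2→r4 (1), r3→r5 (4), r3→r6 (4); capacity 4 + 1 + 4 + 4 = 13.
This cut is saturated, so no flow can exceed 13.

13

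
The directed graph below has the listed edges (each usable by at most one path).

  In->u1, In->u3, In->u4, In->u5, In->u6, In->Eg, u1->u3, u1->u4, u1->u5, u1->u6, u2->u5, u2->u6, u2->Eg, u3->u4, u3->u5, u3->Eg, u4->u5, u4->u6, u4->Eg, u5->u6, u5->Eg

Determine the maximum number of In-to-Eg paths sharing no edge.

4

Assign every edge capacity 1; by Menger, the answer equals the max flow.
Path In→Eg (+1); total 1.
Path In→u3→Eg (+1); total 2.
Path In→u4→Eg (+1); total 3.
Path In→u5→Eg (+1); total 4.
No residual In→Eg path; max flow = 4.
Certifying cut of size 4: {In→Eg, u3→Eg, u4→Eg, u5→Eg}.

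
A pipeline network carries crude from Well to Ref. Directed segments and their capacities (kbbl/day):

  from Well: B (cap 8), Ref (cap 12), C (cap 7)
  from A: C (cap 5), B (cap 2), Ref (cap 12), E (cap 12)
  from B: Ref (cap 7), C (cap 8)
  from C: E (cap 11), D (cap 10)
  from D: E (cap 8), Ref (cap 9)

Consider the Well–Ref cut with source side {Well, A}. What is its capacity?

58

Edges leaving {Well, A}: Well→B (8), Well→C (7), Well→Ref (12), A→B (2), A→C (5), A→E (12), A→Ref (12).
Cut capacity = 8 + 7 + 12 + 2 + 5 + 12 + 12 = 58.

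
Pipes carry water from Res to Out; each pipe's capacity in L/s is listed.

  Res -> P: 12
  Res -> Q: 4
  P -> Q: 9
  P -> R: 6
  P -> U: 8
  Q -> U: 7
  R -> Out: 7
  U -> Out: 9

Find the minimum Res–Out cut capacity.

Augment Res→P→R→Out: bottleneck 6, flow now 6.
Augment Res→P→U→Out: bottleneck 6, flow now 12.
Augment Res→Q→U→Out: bottleneck 3, flow now 15.
No augmenting path remains; maximum flow = 15.
By max-flow min-cut, the minimum cut capacity equals the max flow.
In the residual graph, reachable from Res: {Res, P, Q, U}.
Min-cut edges: P→R (6), U→Out (9); capacity 6 + 9 = 15.

15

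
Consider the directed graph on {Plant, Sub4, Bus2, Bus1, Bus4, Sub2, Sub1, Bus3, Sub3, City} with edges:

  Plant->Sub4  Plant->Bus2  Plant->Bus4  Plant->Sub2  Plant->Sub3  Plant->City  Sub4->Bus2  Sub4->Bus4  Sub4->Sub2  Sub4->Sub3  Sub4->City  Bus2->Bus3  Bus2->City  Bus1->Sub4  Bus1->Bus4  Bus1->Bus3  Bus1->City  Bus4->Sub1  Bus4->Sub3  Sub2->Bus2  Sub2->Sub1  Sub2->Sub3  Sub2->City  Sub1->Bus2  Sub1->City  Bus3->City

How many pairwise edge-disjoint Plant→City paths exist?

Assign every edge capacity 1; by Menger, the answer equals the max flow.
Path Plant→City (+1); total 1.
Path Plant→Sub4→City (+1); total 2.
Path Plant→Bus2→City (+1); total 3.
Path Plant→Sub2→City (+1); total 4.
Path Plant→Bus4→Sub1→City (+1); total 5.
No residual Plant→City path; max flow = 5.
Certifying cut of size 5: {Plant→Bus2, Plant→Bus4, Plant→City, Plant→Sub2, Plant→Sub4}.

5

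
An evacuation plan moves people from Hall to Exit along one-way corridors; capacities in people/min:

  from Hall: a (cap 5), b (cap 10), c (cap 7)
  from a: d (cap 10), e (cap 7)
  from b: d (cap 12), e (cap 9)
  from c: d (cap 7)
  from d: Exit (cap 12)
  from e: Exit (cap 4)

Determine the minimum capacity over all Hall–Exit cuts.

16

Augment Hall→a→d→Exit: bottleneck 5, flow now 5.
Augment Hall→b→d→Exit: bottleneck 7, flow now 12.
Augment Hall→b→e→Exit: bottleneck 3, flow now 15.
Augment Hall→c→d→a→e→Exit: bottleneck 1, flow now 16. (uses reverse residual edge)
No augmenting path remains; maximum flow = 16.
By max-flow min-cut, the minimum cut capacity equals the max flow.
In the residual graph, reachable from Hall: {Hall, a, b, c, d, e}.
Min-cut edges: d→Exit (12), e→Exit (4); capacity 12 + 4 = 16.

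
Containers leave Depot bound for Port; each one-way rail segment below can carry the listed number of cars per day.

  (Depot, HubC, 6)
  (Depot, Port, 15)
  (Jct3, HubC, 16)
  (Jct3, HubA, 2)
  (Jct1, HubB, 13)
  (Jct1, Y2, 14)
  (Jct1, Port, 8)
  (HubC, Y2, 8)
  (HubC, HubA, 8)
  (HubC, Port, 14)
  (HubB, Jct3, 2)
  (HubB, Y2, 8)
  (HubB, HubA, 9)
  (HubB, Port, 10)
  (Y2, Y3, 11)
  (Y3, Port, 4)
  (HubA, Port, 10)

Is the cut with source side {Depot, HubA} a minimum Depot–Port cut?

Given cut capacity: 6 + 15 + 10 = 31.
Augment Depot→Port: bottleneck 15, flow now 15.
Augment Depot→HubC→Port: bottleneck 6, flow now 21.
No augmenting path remains; maximum flow = 21.
In the residual graph, reachable from Depot: {Depot}.
Min-cut edges: Depot→HubC (6), Depot→Port (15); capacity 6 + 15 = 21.
Cut capacity 31 exceeds the max flow 21, so it is not minimum.

No — its capacity is 31, but the minimum cut has capacity 21.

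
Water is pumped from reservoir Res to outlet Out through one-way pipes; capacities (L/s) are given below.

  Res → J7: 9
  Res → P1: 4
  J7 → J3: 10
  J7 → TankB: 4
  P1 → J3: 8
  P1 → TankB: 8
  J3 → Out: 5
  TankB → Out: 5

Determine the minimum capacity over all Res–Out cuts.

Augment Res→J7→J3→Out: bottleneck 5, flow now 5.
Augment Res→J7→TankB→Out: bottleneck 4, flow now 9.
Augment Res→P1→TankB→Out: bottleneck 1, flow now 10.
No augmenting path remains; maximum flow = 10.
By max-flow min-cut, the minimum cut capacity equals the max flow.
In the residual graph, reachable from Res: {Res, J7, P1, J3, TankB}.
Min-cut edges: J3→Out (5), TankB→Out (5); capacity 5 + 5 = 10.

10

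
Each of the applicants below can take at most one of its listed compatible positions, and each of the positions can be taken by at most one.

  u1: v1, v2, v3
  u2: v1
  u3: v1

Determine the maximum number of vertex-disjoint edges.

2

Unit-capacity flow: source→left, listed edges, right→sink; max matching = max flow.
Augmenting path u1→v1 (+1); matched 1.
Augmenting path u2→v1→u1→v2 (+1); matched 2.
No augmenting path remains; maximum matching = 2.
König certificate: {u1, v1} is a vertex cover of size 2 (every listed pair touches it), so no matching can be larger.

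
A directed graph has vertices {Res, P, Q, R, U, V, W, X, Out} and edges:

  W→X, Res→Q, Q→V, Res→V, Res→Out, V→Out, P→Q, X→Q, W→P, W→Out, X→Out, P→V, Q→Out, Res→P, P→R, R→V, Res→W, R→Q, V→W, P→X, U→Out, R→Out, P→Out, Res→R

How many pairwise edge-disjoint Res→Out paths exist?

Assign every edge capacity 1; by Menger, the answer equals the max flow.
Path Res→Out (+1); total 1.
Path Res→P→Out (+1); total 2.
Path Res→Q→Out (+1); total 3.
Path Res→R→Out (+1); total 4.
Path Res→V→Out (+1); total 5.
Path Res→W→Out (+1); total 6.
No residual Res→Out path; max flow = 6.
Certifying cut of size 6: {Res→Out, Res→P, Res→Q, Res→R, Res→V, Res→W}.

6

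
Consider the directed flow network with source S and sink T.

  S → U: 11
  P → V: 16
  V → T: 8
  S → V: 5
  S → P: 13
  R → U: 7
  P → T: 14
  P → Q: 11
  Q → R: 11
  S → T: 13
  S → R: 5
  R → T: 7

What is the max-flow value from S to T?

Augment S→T: bottleneck 13, flow now 13.
Augment S→P→T: bottleneck 13, flow now 26.
Augment S→R→T: bottleneck 5, flow now 31.
Augment S→V→T: bottleneck 5, flow now 36.
No augmenting path remains; maximum flow = 36.
In the residual graph, reachable from S: {S, U}.
Min-cut edges: S→P (13), S→R (5), S→V (5), S→T (13); capacity 13 + 5 + 5 + 13 = 36.
This cut is saturated, so no flow can exceed 36.

36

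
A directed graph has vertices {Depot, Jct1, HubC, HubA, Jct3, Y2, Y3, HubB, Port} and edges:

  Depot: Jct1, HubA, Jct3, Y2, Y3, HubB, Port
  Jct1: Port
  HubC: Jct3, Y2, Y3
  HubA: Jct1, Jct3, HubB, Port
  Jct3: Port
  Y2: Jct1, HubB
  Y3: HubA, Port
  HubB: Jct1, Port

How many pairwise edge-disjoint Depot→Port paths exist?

6

Assign every edge capacity 1; by Menger, the answer equals the max flow.
Path Depot→Port (+1); total 1.
Path Depot→Jct1→Port (+1); total 2.
Path Depot→HubA→Port (+1); total 3.
Path Depot→Jct3→Port (+1); total 4.
Path Depot→Y3→Port (+1); total 5.
Path Depot→HubB→Port (+1); total 6.
No residual Depot→Port path; max flow = 6.
Certifying cut of size 6: {Depot→HubA, Depot→Jct3, Depot→Port, Depot→Y3, HubB→Port, Jct1→Port}.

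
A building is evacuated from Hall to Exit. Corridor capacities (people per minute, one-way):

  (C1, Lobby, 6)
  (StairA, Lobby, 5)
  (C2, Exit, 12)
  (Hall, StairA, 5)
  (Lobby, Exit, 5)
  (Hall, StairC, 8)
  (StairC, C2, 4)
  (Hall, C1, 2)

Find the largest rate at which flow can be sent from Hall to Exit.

Augment Hall→C1→Lobby→Exit: bottleneck 2, flow now 2.
Augment Hall→StairA→Lobby→Exit: bottleneck 3, flow now 5.
Augment Hall→StairC→C2→Exit: bottleneck 4, flow now 9.
No augmenting path remains; maximum flow = 9.
In the residual graph, reachable from Hall: {Hall, C1, StairA, StairC, Lobby}.
Min-cut edges: StairC→C2 (4), Lobby→Exit (5); capacity 4 + 5 = 9.
This cut is saturated, so no flow can exceed 9.

9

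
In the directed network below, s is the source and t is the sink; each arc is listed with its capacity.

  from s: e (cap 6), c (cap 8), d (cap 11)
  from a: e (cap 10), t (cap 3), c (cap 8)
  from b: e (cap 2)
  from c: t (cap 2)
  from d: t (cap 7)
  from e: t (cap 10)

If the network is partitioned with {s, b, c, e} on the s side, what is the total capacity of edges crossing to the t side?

23

Edges leaving {s, b, c, e}: s→d (11), c→t (2), e→t (10).
Cut capacity = 11 + 2 + 10 = 23.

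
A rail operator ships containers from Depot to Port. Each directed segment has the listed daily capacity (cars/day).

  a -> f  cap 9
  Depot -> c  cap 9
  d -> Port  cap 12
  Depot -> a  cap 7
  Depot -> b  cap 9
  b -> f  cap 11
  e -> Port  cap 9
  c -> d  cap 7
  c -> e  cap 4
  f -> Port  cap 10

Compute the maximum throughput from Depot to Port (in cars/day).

Augment Depot→a→f→Port: bottleneck 7, flow now 7.
Augment Depot→b→f→Port: bottleneck 3, flow now 10.
Augment Depot→c→d→Port: bottleneck 7, flow now 17.
Augment Depot→c→e→Port: bottleneck 2, flow now 19.
No augmenting path remains; maximum flow = 19.
In the residual graph, reachable from Depot: {Depot, a, b, f}.
Min-cut edges: Depot→c (9), f→Port (10); capacity 9 + 10 = 19.
This cut is saturated, so no flow can exceed 19.

19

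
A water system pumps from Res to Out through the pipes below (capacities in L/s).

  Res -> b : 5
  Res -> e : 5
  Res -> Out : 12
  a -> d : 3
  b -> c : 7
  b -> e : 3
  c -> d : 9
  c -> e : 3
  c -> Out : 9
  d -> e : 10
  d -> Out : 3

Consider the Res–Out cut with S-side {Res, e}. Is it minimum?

Yes — it is a minimum cut (capacity 17).

Given cut capacity: 5 + 12 = 17.
Augment Res→Out: bottleneck 12, flow now 12.
Augment Res→b→c→Out: bottleneck 5, flow now 17.
No augmenting path remains; maximum flow = 17.
Cut capacity 17 equals the max flow, so it is a minimum cut.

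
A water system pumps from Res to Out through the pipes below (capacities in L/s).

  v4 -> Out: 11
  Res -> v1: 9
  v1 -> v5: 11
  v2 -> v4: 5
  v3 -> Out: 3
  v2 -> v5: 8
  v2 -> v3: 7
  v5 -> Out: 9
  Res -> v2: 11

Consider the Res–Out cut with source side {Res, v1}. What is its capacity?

22

Edges leaving {Res, v1}: Res→v2 (11), v1→v5 (11).
Cut capacity = 11 + 11 = 22.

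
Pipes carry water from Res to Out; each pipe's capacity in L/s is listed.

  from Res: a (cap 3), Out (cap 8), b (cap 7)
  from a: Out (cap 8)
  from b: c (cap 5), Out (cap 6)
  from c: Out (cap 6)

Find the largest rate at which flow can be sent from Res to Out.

18

Augment Res→Out: bottleneck 8, flow now 8.
Augment Res→a→Out: bottleneck 3, flow now 11.
Augment Res→b→Out: bottleneck 6, flow now 17.
Augment Res→b→c→Out: bottleneck 1, flow now 18.
No augmenting path remains; maximum flow = 18.
In the residual graph, reachable from Res: {Res}.
Min-cut edges: Res→a (3), Res→b (7), Res→Out (8); capacity 3 + 7 + 8 = 18.
This cut is saturated, so no flow can exceed 18.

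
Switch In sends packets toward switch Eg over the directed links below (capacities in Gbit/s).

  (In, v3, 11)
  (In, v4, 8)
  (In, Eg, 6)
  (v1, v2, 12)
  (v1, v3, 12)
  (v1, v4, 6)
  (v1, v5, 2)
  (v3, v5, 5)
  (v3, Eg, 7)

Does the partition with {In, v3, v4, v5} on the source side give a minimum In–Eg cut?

Given cut capacity: 6 + 7 = 13.
Augment In→Eg: bottleneck 6, flow now 6.
Augment In→v3→Eg: bottleneck 7, flow now 13.
No augmenting path remains; maximum flow = 13.
Cut capacity 13 equals the max flow, so it is a minimum cut.

Yes — it is a minimum cut (capacity 13).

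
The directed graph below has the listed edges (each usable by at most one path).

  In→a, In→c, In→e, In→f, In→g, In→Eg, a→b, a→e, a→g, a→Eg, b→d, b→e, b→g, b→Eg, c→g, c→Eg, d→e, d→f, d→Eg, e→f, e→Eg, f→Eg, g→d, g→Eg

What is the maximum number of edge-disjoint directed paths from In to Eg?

Assign every edge capacity 1; by Menger, the answer equals the max flow.
Path In→Eg (+1); total 1.
Path In→a→Eg (+1); total 2.
Path In→c→Eg (+1); total 3.
Path In→e→Eg (+1); total 4.
Path In→f→Eg (+1); total 5.
Path In→g→Eg (+1); total 6.
No residual In→Eg path; max flow = 6.
Certifying cut of size 6: {In→Eg, In→a, In→c, In→e, In→f, In→g}.

6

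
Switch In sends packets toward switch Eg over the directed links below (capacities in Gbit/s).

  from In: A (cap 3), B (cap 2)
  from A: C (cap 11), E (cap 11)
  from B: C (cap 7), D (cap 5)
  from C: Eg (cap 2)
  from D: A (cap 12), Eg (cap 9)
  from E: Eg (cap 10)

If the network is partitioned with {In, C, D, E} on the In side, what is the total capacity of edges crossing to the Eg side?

Edges leaving {In, C, D, E}: In→A (3), In→B (2), C→Eg (2), D→A (12), D→Eg (9), E→Eg (10).
Cut capacity = 3 + 2 + 2 + 12 + 9 + 10 = 38.

38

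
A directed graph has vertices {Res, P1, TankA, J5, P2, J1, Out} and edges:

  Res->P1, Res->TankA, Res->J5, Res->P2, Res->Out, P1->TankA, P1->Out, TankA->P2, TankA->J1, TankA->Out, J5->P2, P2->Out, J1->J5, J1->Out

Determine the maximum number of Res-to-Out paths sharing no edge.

4

Assign every edge capacity 1; by Menger, the answer equals the max flow.
Path Res→Out (+1); total 1.
Path Res→P1→Out (+1); total 2.
Path Res→TankA→Out (+1); total 3.
Path Res→P2→Out (+1); total 4.
No residual Res→Out path; max flow = 4.
Certifying cut of size 4: {P2→Out, Res→Out, Res→P1, Res→TankA}.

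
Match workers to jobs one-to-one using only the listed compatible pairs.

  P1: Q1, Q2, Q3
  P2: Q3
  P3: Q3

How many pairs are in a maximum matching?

2

Unit-capacity flow: source→left, listed edges, right→sink; max matching = max flow.
Augmenting path P1→Q1 (+1); matched 1.
Augmenting path P2→Q3 (+1); matched 2.
No augmenting path remains; maximum matching = 2.
König certificate: {P1, Q3} is a vertex cover of size 2 (every listed pair touches it), so no matching can be larger.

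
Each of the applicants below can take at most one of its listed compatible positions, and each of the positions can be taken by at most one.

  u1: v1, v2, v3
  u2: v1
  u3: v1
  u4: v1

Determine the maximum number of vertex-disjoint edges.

Unit-capacity flow: source→left, listed edges, right→sink; max matching = max flow.
Augmenting path u1→v1 (+1); matched 1.
Augmenting path u2→v1→u1→v2 (+1); matched 2.
No augmenting path remains; maximum matching = 2.
König certificate: {u1, v1} is a vertex cover of size 2 (every listed pair touches it), so no matching can be larger.

2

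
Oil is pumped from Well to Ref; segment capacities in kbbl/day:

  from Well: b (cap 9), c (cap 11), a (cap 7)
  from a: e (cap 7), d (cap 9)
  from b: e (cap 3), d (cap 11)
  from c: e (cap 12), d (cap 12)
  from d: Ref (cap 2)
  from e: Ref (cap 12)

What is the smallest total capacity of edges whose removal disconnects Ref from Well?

14

Augment Well→a→d→Ref: bottleneck 2, flow now 2.
Augment Well→a→e→Ref: bottleneck 5, flow now 7.
Augment Well→b→e→Ref: bottleneck 3, flow now 10.
Augment Well→c→e→Ref: bottleneck 4, flow now 14.
No augmenting path remains; maximum flow = 14.
By max-flow min-cut, the minimum cut capacity equals the max flow.
In the residual graph, reachable from Well: {Well, a, b, c, d, e}.
Min-cut edges: d→Ref (2), e→Ref (12); capacity 2 + 12 = 14.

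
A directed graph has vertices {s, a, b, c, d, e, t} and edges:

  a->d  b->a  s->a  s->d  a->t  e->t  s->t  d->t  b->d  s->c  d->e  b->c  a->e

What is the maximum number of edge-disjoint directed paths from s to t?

3

Assign every edge capacity 1; by Menger, the answer equals the max flow.
Path s→t (+1); total 1.
Path s→a→t (+1); total 2.
Path s→d→t (+1); total 3.
No residual s→t path; max flow = 3.
Certifying cut of size 3: {s→a, s→d, s→t}.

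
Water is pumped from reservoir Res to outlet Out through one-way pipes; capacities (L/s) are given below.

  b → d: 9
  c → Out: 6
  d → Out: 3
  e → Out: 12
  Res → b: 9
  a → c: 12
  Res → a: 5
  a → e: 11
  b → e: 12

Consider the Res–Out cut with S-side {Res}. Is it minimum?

Given cut capacity: 5 + 9 = 14.
Augment Res→a→c→Out: bottleneck 5, flow now 5.
Augment Res→b→d→Out: bottleneck 3, flow now 8.
Augment Res→b→e→Out: bottleneck 6, flow now 14.
No augmenting path remains; maximum flow = 14.
Cut capacity 14 equals the max flow, so it is a minimum cut.

Yes — it is a minimum cut (capacity 14).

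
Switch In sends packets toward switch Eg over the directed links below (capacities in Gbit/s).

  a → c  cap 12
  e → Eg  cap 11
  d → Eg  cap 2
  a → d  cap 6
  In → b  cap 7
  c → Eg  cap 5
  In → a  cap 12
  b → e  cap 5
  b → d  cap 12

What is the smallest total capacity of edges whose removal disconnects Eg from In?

Augment In→a→c→Eg: bottleneck 5, flow now 5.
Augment In→a→d→Eg: bottleneck 2, flow now 7.
Augment In→b→e→Eg: bottleneck 5, flow now 12.
No augmenting path remains; maximum flow = 12.
By max-flow min-cut, the minimum cut capacity equals the max flow.
In the residual graph, reachable from In: {In, a, b, c, d}.
Min-cut edges: b→e (5), c→Eg (5), d→Eg (2); capacity 5 + 5 + 2 = 12.

12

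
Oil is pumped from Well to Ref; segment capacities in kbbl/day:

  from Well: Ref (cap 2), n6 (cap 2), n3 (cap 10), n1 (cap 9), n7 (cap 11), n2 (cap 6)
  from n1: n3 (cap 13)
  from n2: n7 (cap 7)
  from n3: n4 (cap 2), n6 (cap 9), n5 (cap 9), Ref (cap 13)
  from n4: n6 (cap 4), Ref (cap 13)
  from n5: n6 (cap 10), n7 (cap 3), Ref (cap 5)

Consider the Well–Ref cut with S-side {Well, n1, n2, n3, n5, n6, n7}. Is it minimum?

Given cut capacity: 2 + 2 + 13 + 5 = 22.
Augment Well→Ref: bottleneck 2, flow now 2.
Augment Well→n3→Ref: bottleneck 10, flow now 12.
Augment Well→n1→n3→Ref: bottleneck 3, flow now 15.
Augment Well→n1→n3→n4→Ref: bottleneck 2, flow now 17.
Augment Well→n1→n3→n5→Ref: bottleneck 4, flow now 21.
No augmenting path remains; maximum flow = 21.
In the residual graph, reachable from Well: {Well, n2, n6, n7}.
Min-cut edges: Well→n1 (9), Well→n3 (10), Well→Ref (2); capacity 9 + 10 + 2 = 21.
Cut capacity 22 exceeds the max flow 21, so it is not minimum.

No — its capacity is 22, but the minimum cut has capacity 21.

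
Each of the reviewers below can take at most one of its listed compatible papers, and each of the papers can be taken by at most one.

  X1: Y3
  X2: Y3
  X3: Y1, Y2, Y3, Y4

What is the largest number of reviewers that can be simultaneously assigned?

2

Unit-capacity flow: source→left, listed edges, right→sink; max matching = max flow.
Augmenting path X1→Y3 (+1); matched 1.
Augmenting path X3→Y1 (+1); matched 2.
No augmenting path remains; maximum matching = 2.
König certificate: {X3, Y3} is a vertex cover of size 2 (every listed pair touches it), so no matching can be larger.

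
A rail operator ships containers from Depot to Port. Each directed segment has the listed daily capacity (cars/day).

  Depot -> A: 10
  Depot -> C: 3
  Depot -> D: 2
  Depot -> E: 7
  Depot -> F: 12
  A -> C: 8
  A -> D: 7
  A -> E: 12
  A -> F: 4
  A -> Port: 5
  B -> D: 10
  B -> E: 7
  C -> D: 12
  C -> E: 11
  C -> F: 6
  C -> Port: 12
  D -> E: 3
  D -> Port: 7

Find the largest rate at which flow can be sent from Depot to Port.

15

Augment Depot→A→Port: bottleneck 5, flow now 5.
Augment Depot→C→Port: bottleneck 3, flow now 8.
Augment Depot→D→Port: bottleneck 2, flow now 10.
Augment Depot→A→C→Port: bottleneck 5, flow now 15.
No augmenting path remains; maximum flow = 15.
In the residual graph, reachable from Depot: {Depot, E, F}.
Min-cut edges: Depot→A (10), Depot→C (3), Depot→D (2); capacity 10 + 3 + 2 = 15.
This cut is saturated, so no flow can exceed 15.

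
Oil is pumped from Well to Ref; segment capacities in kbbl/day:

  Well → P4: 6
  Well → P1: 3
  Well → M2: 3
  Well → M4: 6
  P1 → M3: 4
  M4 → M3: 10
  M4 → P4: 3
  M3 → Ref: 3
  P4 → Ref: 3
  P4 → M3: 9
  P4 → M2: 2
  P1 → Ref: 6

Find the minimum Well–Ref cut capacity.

Augment Well→P4→Ref: bottleneck 3, flow now 3.
Augment Well→P1→Ref: bottleneck 3, flow now 6.
Augment Well→P4→M3→Ref: bottleneck 3, flow now 9.
No augmenting path remains; maximum flow = 9.
By max-flow min-cut, the minimum cut capacity equals the max flow.
In the residual graph, reachable from Well: {Well, P4, M4, M3, M2}.
Min-cut edges: Well→P1 (3), P4→Ref (3), M3→Ref (3); capacity 3 + 3 + 3 = 9.

9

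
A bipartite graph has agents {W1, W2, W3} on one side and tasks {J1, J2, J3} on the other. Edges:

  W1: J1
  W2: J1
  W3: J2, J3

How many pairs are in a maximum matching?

Unit-capacity flow: source→left, listed edges, right→sink; max matching = max flow.
Augmenting path W1→J1 (+1); matched 1.
Augmenting path W3→J2 (+1); matched 2.
No augmenting path remains; maximum matching = 2.
König certificate: {W3, J1} is a vertex cover of size 2 (every listed pair touches it), so no matching can be larger.

2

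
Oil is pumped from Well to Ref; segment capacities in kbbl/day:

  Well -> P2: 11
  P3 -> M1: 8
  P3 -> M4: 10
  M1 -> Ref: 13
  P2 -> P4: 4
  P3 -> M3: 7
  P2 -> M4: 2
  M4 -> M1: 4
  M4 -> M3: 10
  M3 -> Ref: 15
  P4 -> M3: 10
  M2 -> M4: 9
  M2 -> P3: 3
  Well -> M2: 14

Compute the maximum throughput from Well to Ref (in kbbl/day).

18

Augment Well→M2→P3→M3→Ref: bottleneck 3, flow now 3.
Augment Well→M2→M4→M3→Ref: bottleneck 9, flow now 12.
Augment Well→P2→P4→M3→Ref: bottleneck 3, flow now 15.
Augment Well→P2→M4→M1→Ref: bottleneck 2, flow now 17.
Augment Well→P2→P4→M3→P3→M1→Ref: bottleneck 1, flow now 18. (uses reverse residual edge)
No augmenting path remains; maximum flow = 18.
In the residual graph, reachable from Well: {Well, M2, P2}.
Min-cut edges: M2→P3 (3), M2→M4 (9), P2→P4 (4), P2→M4 (2); capacity 3 + 9 + 4 + 2 = 18.
This cut is saturated, so no flow can exceed 18.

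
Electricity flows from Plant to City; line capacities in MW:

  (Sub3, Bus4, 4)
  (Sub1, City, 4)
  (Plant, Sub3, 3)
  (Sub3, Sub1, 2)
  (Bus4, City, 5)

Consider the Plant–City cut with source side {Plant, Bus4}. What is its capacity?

8

Edges leaving {Plant, Bus4}: Plant→Sub3 (3), Bus4→City (5).
Cut capacity = 3 + 5 = 8.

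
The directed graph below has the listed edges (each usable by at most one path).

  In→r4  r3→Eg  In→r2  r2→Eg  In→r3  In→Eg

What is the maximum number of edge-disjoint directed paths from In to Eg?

Assign every edge capacity 1; by Menger, the answer equals the max flow.
Path In→Eg (+1); total 1.
Path In→r2→Eg (+1); total 2.
Path In→r3→Eg (+1); total 3.
No residual In→Eg path; max flow = 3.
Certifying cut of size 3: {In→Eg, In→r2, In→r3}.

3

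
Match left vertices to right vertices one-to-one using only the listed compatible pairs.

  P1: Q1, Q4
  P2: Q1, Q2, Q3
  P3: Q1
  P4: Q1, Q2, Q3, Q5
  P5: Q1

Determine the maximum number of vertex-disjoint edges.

4

Unit-capacity flow: source→left, listed edges, right→sink; max matching = max flow.
Augmenting path P1→Q1 (+1); matched 1.
Augmenting path P2→Q2 (+1); matched 2.
Augmenting path P4→Q3 (+1); matched 3.
Augmenting path P3→Q1→P1→Q4 (+1); matched 4.
No augmenting path remains; maximum matching = 4.
König certificate: {P1, P2, P4, Q1} is a vertex cover of size 4 (every listed pair touches it), so no matching can be larger.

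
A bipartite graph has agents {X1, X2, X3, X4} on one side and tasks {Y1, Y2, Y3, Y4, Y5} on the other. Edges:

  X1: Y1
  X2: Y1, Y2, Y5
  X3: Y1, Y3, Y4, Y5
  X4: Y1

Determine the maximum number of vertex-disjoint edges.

Unit-capacity flow: source→left, listed edges, right→sink; max matching = max flow.
Augmenting path X1→Y1 (+1); matched 1.
Augmenting path X2→Y2 (+1); matched 2.
Augmenting path X3→Y3 (+1); matched 3.
No augmenting path remains; maximum matching = 3.
König certificate: {X2, X3, Y1} is a vertex cover of size 3 (every listed pair touches it), so no matching can be larger.

3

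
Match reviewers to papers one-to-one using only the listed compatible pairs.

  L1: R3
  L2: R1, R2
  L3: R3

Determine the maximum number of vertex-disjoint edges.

Unit-capacity flow: source→left, listed edges, right→sink; max matching = max flow.
Augmenting path L1→R3 (+1); matched 1.
Augmenting path L2→R1 (+1); matched 2.
No augmenting path remains; maximum matching = 2.
König certificate: {L2, R3} is a vertex cover of size 2 (every listed pair touches it), so no matching can be larger.

2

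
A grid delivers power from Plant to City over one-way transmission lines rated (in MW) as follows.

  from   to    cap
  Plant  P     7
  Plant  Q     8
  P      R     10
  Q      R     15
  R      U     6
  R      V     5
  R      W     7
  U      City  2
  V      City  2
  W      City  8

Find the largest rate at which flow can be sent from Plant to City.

Augment Plant→P→R→U→City: bottleneck 2, flow now 2.
Augment Plant→P→R→V→City: bottleneck 2, flow now 4.
Augment Plant→P→R→W→City: bottleneck 3, flow now 7.
Augment Plant→Q→R→W→City: bottleneck 4, flow now 11.
No augmenting path remains; maximum flow = 11.
In the residual graph, reachable from Plant: {Plant, P, Q, R, U, V}.
Min-cut edges: R→W (7), U→City (2), V→City (2); capacity 7 + 2 + 2 = 11.
This cut is saturated, so no flow can exceed 11.

11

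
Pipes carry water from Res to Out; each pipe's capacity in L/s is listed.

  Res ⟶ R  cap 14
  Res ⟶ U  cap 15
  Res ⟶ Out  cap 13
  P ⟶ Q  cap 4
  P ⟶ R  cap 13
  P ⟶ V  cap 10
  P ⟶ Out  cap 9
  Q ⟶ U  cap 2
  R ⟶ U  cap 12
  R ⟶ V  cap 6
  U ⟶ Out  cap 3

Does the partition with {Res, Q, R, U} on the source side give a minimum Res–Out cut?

Given cut capacity: 13 + 6 + 3 = 22.
Augment Res→Out: bottleneck 13, flow now 13.
Augment Res→U→Out: bottleneck 3, flow now 16.
No augmenting path remains; maximum flow = 16.
In the residual graph, reachable from Res: {Res, R, U, V}.
Min-cut edges: Res→Out (13), U→Out (3); capacity 13 + 3 = 16.
Cut capacity 22 exceeds the max flow 16, so it is not minimum.

No — its capacity is 22, but the minimum cut has capacity 16.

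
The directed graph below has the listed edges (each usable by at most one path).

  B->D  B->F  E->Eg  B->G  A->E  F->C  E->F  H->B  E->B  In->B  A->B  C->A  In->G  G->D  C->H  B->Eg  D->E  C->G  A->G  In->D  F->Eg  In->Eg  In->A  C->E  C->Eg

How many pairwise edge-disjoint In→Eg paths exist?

Assign every edge capacity 1; by Menger, the answer equals the max flow.
Path In→Eg (+1); total 1.
Path In→B→Eg (+1); total 2.
Path In→A→E→Eg (+1); total 3.
Path In→D→E→F→Eg (+1); total 4.
No residual In→Eg path; max flow = 4.
Certifying cut of size 4: {D→E, In→A, In→B, In→Eg}.

4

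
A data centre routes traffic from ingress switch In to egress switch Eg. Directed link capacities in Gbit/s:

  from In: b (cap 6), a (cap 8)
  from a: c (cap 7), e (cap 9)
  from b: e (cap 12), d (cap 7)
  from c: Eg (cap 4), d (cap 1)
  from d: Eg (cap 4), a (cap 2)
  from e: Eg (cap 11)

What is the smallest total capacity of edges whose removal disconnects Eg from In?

14

Augment In→a→c→Eg: bottleneck 4, flow now 4.
Augment In→a→e→Eg: bottleneck 4, flow now 8.
Augment In→b→d→Eg: bottleneck 4, flow now 12.
Augment In→b→e→Eg: bottleneck 2, flow now 14.
No augmenting path remains; maximum flow = 14.
By max-flow min-cut, the minimum cut capacity equals the max flow.
In the residual graph, reachable from In: {In}.
Min-cut edges: In→a (8), In→b (6); capacity 8 + 6 = 14.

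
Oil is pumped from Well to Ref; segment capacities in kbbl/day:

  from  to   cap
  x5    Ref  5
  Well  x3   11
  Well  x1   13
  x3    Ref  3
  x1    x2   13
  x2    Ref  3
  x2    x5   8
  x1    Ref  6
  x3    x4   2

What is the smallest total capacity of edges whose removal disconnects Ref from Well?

Augment Well→x1→Ref: bottleneck 6, flow now 6.
Augment Well→x3→Ref: bottleneck 3, flow now 9.
Augment Well→x1→x2→Ref: bottleneck 3, flow now 12.
Augment Well→x1→x2→x5→Ref: bottleneck 4, flow now 16.
No augmenting path remains; maximum flow = 16.
By max-flow min-cut, the minimum cut capacity equals the max flow.
In the residual graph, reachable from Well: {Well, x3, x4}.
Min-cut edges: Well→x1 (13), x3→Ref (3); capacity 13 + 3 = 16.

16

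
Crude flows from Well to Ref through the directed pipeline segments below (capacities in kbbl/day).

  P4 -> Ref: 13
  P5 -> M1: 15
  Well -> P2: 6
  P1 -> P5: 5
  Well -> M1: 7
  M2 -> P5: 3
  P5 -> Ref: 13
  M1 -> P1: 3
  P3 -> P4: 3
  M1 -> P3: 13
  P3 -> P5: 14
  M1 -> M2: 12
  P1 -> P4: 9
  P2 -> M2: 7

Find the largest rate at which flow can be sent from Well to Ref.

Augment Well→M1→P1→P4→Ref: bottleneck 3, flow now 3.
Augment Well→M1→P3→P4→Ref: bottleneck 3, flow now 6.
Augment Well→M1→P3→P5→Ref: bottleneck 1, flow now 7.
Augment Well→P2→M2→P5→Ref: bottleneck 3, flow now 10.
No augmenting path remains; maximum flow = 10.
In the residual graph, reachable from Well: {Well, P2, M2}.
Min-cut edges: Well→M1 (7), M2→P5 (3); capacity 7 + 3 = 10.
This cut is saturated, so no flow can exceed 10.

10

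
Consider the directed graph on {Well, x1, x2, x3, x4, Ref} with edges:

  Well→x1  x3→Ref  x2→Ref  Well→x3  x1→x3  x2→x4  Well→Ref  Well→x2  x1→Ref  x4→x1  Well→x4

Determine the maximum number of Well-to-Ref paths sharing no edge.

4

Assign every edge capacity 1; by Menger, the answer equals the max flow.
Path Well→Ref (+1); total 1.
Path Well→x1→Ref (+1); total 2.
Path Well→x2→Ref (+1); total 3.
Path Well→x3→Ref (+1); total 4.
No residual Well→Ref path; max flow = 4.
Certifying cut of size 4: {Well→Ref, Well→x2, x1→Ref, x3→Ref}.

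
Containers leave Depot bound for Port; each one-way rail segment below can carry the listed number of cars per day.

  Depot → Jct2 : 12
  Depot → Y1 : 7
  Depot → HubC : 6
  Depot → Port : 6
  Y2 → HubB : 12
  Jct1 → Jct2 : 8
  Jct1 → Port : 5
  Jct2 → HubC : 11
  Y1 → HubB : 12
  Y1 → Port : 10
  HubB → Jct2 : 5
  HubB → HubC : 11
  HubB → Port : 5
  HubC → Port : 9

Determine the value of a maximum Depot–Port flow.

Augment Depot→Port: bottleneck 6, flow now 6.
Augment Depot→Y1→Port: bottleneck 7, flow now 13.
Augment Depot→HubC→Port: bottleneck 6, flow now 19.
Augment Depot→Jct2→HubC→Port: bottleneck 3, flow now 22.
No augmenting path remains; maximum flow = 22.
In the residual graph, reachable from Depot: {Depot, Jct2, HubC}.
Min-cut edges: Depot→Y1 (7), Depot→Port (6), HubC→Port (9); capacity 7 + 6 + 9 = 22.
This cut is saturated, so no flow can exceed 22.

22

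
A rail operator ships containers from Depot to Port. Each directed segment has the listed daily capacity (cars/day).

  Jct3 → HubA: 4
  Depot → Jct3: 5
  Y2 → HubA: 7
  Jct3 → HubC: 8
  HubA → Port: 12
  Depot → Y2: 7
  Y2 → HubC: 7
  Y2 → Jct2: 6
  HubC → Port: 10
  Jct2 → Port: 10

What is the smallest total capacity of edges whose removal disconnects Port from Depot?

12

Augment Depot→Y2→HubC→Port: bottleneck 7, flow now 7.
Augment Depot→Jct3→HubC→Port: bottleneck 3, flow now 10.
Augment Depot→Jct3→HubA→Port: bottleneck 2, flow now 12.
No augmenting path remains; maximum flow = 12.
By max-flow min-cut, the minimum cut capacity equals the max flow.
In the residual graph, reachable from Depot: {Depot}.
Min-cut edges: Depot→Y2 (7), Depot→Jct3 (5); capacity 7 + 5 = 12.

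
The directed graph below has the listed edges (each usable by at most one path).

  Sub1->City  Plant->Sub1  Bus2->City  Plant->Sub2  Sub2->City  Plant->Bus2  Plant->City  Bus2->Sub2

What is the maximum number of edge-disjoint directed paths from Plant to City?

Assign every edge capacity 1; by Menger, the answer equals the max flow.
Path Plant→City (+1); total 1.
Path Plant→Bus2→City (+1); total 2.
Path Plant→Sub1→City (+1); total 3.
Path Plant→Sub2→City (+1); total 4.
No residual Plant→City path; max flow = 4.
Certifying cut of size 4: {Plant→Bus2, Plant→City, Plant→Sub1, Plant→Sub2}.

4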